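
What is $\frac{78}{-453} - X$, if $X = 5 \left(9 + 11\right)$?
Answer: $- \frac{15126}{151} \approx -100.17$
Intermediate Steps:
$X = 100$ ($X = 5 \cdot 20 = 100$)
$\frac{78}{-453} - X = \frac{78}{-453} - 100 = 78 \left(- \frac{1}{453}\right) - 100 = - \frac{26}{151} - 100 = - \frac{15126}{151}$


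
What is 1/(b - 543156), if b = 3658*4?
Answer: -1/528524 ≈ -1.8921e-6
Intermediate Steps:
b = 14632
1/(b - 543156) = 1/(14632 - 543156) = 1/(-528524) = -1/528524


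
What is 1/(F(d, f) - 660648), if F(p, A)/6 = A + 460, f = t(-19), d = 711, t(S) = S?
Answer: -1/658002 ≈ -1.5198e-6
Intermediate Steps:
f = -19
F(p, A) = 2760 + 6*A (F(p, A) = 6*(A + 460) = 6*(460 + A) = 2760 + 6*A)
1/(F(d, f) - 660648) = 1/((2760 + 6*(-19)) - 660648) = 1/((2760 - 114) - 660648) = 1/(2646 - 660648) = 1/(-658002) = -1/658002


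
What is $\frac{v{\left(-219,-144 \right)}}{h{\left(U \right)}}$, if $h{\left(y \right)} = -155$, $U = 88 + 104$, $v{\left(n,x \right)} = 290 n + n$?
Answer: $\frac{63729}{155} \approx 411.15$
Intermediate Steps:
$v{\left(n,x \right)} = 291 n$
$U = 192$
$\frac{v{\left(-219,-144 \right)}}{h{\left(U \right)}} = \frac{291 \left(-219\right)}{-155} = \left(-63729\right) \left(- \frac{1}{155}\right) = \frac{63729}{155}$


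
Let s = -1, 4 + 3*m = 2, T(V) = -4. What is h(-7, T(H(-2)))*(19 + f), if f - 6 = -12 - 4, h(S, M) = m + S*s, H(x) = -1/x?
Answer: 57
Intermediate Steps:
m = -⅔ (m = -4/3 + (⅓)*2 = -4/3 + ⅔ = -⅔ ≈ -0.66667)
h(S, M) = -⅔ - S (h(S, M) = -⅔ + S*(-1) = -⅔ - S)
f = -10 (f = 6 + (-12 - 4) = 6 - 16 = -10)
h(-7, T(H(-2)))*(19 + f) = (-⅔ - 1*(-7))*(19 - 10) = (-⅔ + 7)*9 = (19/3)*9 = 57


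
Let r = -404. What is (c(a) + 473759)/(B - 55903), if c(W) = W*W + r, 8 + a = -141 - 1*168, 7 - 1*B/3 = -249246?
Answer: 143461/172964 ≈ 0.82943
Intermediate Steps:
B = 747759 (B = 21 - 3*(-249246) = 21 + 747738 = 747759)
a = -317 (a = -8 + (-141 - 1*168) = -8 + (-141 - 168) = -8 - 309 = -317)
c(W) = -404 + W² (c(W) = W*W - 404 = W² - 404 = -404 + W²)
(c(a) + 473759)/(B - 55903) = ((-404 + (-317)²) + 473759)/(747759 - 55903) = ((-404 + 100489) + 473759)/691856 = (100085 + 473759)*(1/691856) = 573844*(1/691856) = 143461/172964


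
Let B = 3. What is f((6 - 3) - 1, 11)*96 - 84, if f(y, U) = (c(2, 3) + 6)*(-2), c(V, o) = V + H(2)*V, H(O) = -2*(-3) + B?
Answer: -5076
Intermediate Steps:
H(O) = 9 (H(O) = -2*(-3) + 3 = 6 + 3 = 9)
c(V, o) = 10*V (c(V, o) = V + 9*V = 10*V)
f(y, U) = -52 (f(y, U) = (10*2 + 6)*(-2) = (20 + 6)*(-2) = 26*(-2) = -52)
f((6 - 3) - 1, 11)*96 - 84 = -52*96 - 84 = -4992 - 84 = -5076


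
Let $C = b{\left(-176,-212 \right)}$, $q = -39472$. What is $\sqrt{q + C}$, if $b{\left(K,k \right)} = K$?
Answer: $4 i \sqrt{2478} \approx 199.12 i$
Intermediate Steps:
$C = -176$
$\sqrt{q + C} = \sqrt{-39472 - 176} = \sqrt{-39648} = 4 i \sqrt{2478}$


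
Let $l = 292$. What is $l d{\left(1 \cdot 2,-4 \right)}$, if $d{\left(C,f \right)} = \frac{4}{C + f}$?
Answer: $-584$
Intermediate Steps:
$l d{\left(1 \cdot 2,-4 \right)} = 292 \frac{4}{1 \cdot 2 - 4} = 292 \frac{4}{2 - 4} = 292 \frac{4}{-2} = 292 \cdot 4 \left(- \frac{1}{2}\right) = 292 \left(-2\right) = -584$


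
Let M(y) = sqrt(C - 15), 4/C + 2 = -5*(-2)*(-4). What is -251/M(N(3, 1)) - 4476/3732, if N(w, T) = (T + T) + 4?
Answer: -373/311 + 251*I*sqrt(6657)/317 ≈ -1.1994 + 64.603*I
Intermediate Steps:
C = -2/21 (C = 4/(-2 - 5*(-2)*(-4)) = 4/(-2 + 10*(-4)) = 4/(-2 - 40) = 4/(-42) = 4*(-1/42) = -2/21 ≈ -0.095238)
N(w, T) = 4 + 2*T (N(w, T) = 2*T + 4 = 4 + 2*T)
M(y) = I*sqrt(6657)/21 (M(y) = sqrt(-2/21 - 15) = sqrt(-317/21) = I*sqrt(6657)/21)
-251/M(N(3, 1)) - 4476/3732 = -251*(-I*sqrt(6657)/317) - 4476/3732 = -(-251)*I*sqrt(6657)/317 - 4476*1/3732 = 251*I*sqrt(6657)/317 - 373/311 = -373/311 + 251*I*sqrt(6657)/317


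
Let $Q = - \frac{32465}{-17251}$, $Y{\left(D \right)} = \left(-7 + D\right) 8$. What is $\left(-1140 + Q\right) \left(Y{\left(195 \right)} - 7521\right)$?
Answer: $\frac{118135822475}{17251} \approx 6.8481 \cdot 10^{6}$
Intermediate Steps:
$Y{\left(D \right)} = -56 + 8 D$
$Q = \frac{32465}{17251}$ ($Q = \left(-32465\right) \left(- \frac{1}{17251}\right) = \frac{32465}{17251} \approx 1.8819$)
$\left(-1140 + Q\right) \left(Y{\left(195 \right)} - 7521\right) = \left(-1140 + \frac{32465}{17251}\right) \left(\left(-56 + 8 \cdot 195\right) - 7521\right) = - \frac{19633675 \left(\left(-56 + 1560\right) - 7521\right)}{17251} = - \frac{19633675 \left(1504 - 7521\right)}{17251} = \left(- \frac{19633675}{17251}\right) \left(-6017\right) = \frac{118135822475}{17251}$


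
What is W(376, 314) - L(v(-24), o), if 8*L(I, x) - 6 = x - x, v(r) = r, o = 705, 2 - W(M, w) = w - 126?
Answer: -747/4 ≈ -186.75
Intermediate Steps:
W(M, w) = 128 - w (W(M, w) = 2 - (w - 126) = 2 - (-126 + w) = 2 + (126 - w) = 128 - w)
L(I, x) = ¾ (L(I, x) = ¾ + (x - x)/8 = ¾ + (⅛)*0 = ¾ + 0 = ¾)
W(376, 314) - L(v(-24), o) = (128 - 1*314) - 1*¾ = (128 - 314) - ¾ = -186 - ¾ = -747/4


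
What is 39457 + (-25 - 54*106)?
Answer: 33708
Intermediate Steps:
39457 + (-25 - 54*106) = 39457 + (-25 - 5724) = 39457 - 5749 = 33708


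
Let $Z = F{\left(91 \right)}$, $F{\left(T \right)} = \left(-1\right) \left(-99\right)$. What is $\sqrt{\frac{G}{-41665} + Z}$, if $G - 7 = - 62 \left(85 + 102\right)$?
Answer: $\frac{\sqrt{172344022630}}{41665} \approx 9.9638$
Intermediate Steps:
$F{\left(T \right)} = 99$
$Z = 99$
$G = -11587$ ($G = 7 - 62 \left(85 + 102\right) = 7 - 11594 = -11587$)
$\sqrt{\frac{G}{-41665} + Z} = \sqrt{- \frac{11587}{-41665} + 99} = \sqrt{\left(-11587\right) \left(- \frac{1}{41665}\right) + 99} = \sqrt{\frac{11587}{41665} + 99} = \sqrt{\frac{4136422}{41665}} = \frac{\sqrt{172344022630}}{41665}$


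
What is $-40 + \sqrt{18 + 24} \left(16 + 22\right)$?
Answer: $-40 + 38 \sqrt{42} \approx 206.27$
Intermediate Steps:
$-40 + \sqrt{18 + 24} \left(16 + 22\right) = -40 + \sqrt{42} \cdot 38 = -40 + 38 \sqrt{42}$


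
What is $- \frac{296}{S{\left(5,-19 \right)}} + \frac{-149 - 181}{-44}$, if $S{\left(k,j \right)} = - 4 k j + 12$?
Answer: $\frac{661}{98} \approx 6.7449$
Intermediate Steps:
$S{\left(k,j \right)} = 12 - 4 j k$ ($S{\left(k,j \right)} = - 4 j k + 12 = 12 - 4 j k$)
$- \frac{296}{S{\left(5,-19 \right)}} + \frac{-149 - 181}{-44} = - \frac{296}{12 - \left(-76\right) 5} + \frac{-149 - 181}{-44} = - \frac{296}{12 + 380} + \left(-149 - 181\right) \left(- \frac{1}{44}\right) = - \frac{296}{392} - - \frac{15}{2} = \left(-296\right) \frac{1}{392} + \frac{15}{2} = - \frac{37}{49} + \frac{15}{2} = \frac{661}{98}$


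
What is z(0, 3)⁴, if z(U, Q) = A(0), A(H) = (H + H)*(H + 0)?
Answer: 0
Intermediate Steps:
A(H) = 2*H² (A(H) = (2*H)*H = 2*H²)
z(U, Q) = 0 (z(U, Q) = 2*0² = 2*0 = 0)
z(0, 3)⁴ = 0⁴ = 0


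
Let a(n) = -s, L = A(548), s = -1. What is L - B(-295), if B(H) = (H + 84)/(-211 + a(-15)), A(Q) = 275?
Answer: 57539/210 ≈ 274.00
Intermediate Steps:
L = 275
a(n) = 1 (a(n) = -1*(-1) = 1)
B(H) = -2/5 - H/210 (B(H) = (H + 84)/(-211 + 1) = (84 + H)/(-210) = (84 + H)*(-1/210) = -2/5 - H/210)
L - B(-295) = 275 - (-2/5 - 1/210*(-295)) = 275 - (-2/5 + 59/42) = 275 - 1*211/210 = 275 - 211/210 = 57539/210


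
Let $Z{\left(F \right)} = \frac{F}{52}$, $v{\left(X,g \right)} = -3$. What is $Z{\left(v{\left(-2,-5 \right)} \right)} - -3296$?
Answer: $\frac{171389}{52} \approx 3295.9$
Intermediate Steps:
$Z{\left(F \right)} = \frac{F}{52}$ ($Z{\left(F \right)} = F \frac{1}{52} = \frac{F}{52}$)
$Z{\left(v{\left(-2,-5 \right)} \right)} - -3296 = \frac{1}{52} \left(-3\right) - -3296 = - \frac{3}{52} + 3296 = \frac{171389}{52}$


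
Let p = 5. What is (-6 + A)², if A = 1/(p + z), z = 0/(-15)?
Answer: 841/25 ≈ 33.640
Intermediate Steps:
z = 0 (z = 0*(-1/15) = 0)
A = ⅕ (A = 1/(5 + 0) = 1/5 = ⅕ ≈ 0.20000)
(-6 + A)² = (-6 + ⅕)² = (-29/5)² = 841/25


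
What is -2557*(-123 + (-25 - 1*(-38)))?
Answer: 281270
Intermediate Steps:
-2557*(-123 + (-25 - 1*(-38))) = -2557*(-123 + (-25 + 38)) = -2557*(-123 + 13) = -2557*(-110) = 281270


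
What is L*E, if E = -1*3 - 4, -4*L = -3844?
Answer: -6727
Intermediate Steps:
L = 961 (L = -1/4*(-3844) = 961)
E = -7 (E = -3 - 4 = -7)
L*E = 961*(-7) = -6727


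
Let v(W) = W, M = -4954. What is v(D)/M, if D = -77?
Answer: 77/4954 ≈ 0.015543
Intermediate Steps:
v(D)/M = -77/(-4954) = -77*(-1/4954) = 77/4954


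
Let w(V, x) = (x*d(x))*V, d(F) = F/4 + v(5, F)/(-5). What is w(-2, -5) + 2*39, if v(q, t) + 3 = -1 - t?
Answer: 127/2 ≈ 63.500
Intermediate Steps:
v(q, t) = -4 - t (v(q, t) = -3 + (-1 - t) = -4 - t)
d(F) = ⅘ + 9*F/20 (d(F) = F/4 + (-4 - F)/(-5) = F*(¼) + (-4 - F)*(-⅕) = F/4 + (⅘ + F/5) = ⅘ + 9*F/20)
w(V, x) = V*x*(⅘ + 9*x/20) (w(V, x) = (x*(⅘ + 9*x/20))*V = V*x*(⅘ + 9*x/20))
w(-2, -5) + 2*39 = (1/20)*(-2)*(-5)*(16 + 9*(-5)) + 2*39 = (1/20)*(-2)*(-5)*(16 - 45) + 78 = (1/20)*(-2)*(-5)*(-29) + 78 = -29/2 + 78 = 127/2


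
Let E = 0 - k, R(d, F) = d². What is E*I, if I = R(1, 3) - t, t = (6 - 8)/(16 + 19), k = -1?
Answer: 37/35 ≈ 1.0571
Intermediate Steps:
t = -2/35 ≈ -0.057143
E = 1 (E = 0 - 1*(-1) = 0 + 1 = 1)
I = 37/35 (I = 1² - 1*(-2/35) = 1 + 2/35 = 37/35 ≈ 1.0571)
E*I = 1*(37/35) = 37/35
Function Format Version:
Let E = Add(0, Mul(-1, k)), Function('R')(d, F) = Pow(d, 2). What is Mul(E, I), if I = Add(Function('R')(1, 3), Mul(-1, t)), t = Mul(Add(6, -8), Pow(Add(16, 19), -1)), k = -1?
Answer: Rational(37, 35) ≈ 1.0571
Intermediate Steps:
t = Rational(-2, 35) (t = Mul(-2, Pow(35, -1)) = Mul(-2, Rational(1, 35)) = Rational(-2, 35) ≈ -0.057143)
E = 1 (E = Add(0, Mul(-1, -1)) = Add(0, 1) = 1)
I = Rational(37, 35) (I = Add(Pow(1, 2), Mul(-1, Rational(-2, 35))) = Add(1, Rational(2, 35)) = Rational(37, 35) ≈ 1.0571)
Mul(E, I) = Mul(1, Rational(37, 35)) = Rational(37, 35)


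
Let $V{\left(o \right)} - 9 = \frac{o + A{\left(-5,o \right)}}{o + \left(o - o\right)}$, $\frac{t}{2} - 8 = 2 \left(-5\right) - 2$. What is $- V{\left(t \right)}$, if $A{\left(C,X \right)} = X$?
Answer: $-11$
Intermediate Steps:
$t = -8$ ($t = 16 + 2 \left(2 \left(-5\right) - 2\right) = 16 + 2 \left(-10 - 2\right) = 16 + 2 \left(-12\right) = 16 - 24 = -8$)
$V{\left(o \right)} = 11$ ($V{\left(o \right)} = 9 + \frac{o + o}{o + \left(o - o\right)} = 9 + \frac{2 o}{o + 0} = 9 + \frac{2 o}{o} = 9 + 2 = 11$)
$- V{\left(t \right)} = \left(-1\right) 11 = -11$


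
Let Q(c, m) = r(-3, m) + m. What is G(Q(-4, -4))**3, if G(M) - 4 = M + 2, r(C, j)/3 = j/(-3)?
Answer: 216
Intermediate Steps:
r(C, j) = -j (r(C, j) = 3*(j/(-3)) = 3*(j*(-1/3)) = 3*(-j/3) = -j)
Q(c, m) = 0 (Q(c, m) = -m + m = 0)
G(M) = 6 + M (G(M) = 4 + (M + 2) = 4 + (2 + M) = 6 + M)
G(Q(-4, -4))**3 = (6 + 0)**3 = 6**3 = 216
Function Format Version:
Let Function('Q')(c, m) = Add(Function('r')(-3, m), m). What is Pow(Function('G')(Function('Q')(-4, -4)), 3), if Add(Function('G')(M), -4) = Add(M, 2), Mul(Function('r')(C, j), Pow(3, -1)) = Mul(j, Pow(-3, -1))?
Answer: 216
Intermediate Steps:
Function('r')(C, j) = Mul(-1, j) (Function('r')(C, j) = Mul(3, Mul(j, Pow(-3, -1))) = Mul(3, Mul(j, Rational(-1, 3))) = Mul(3, Mul(Rational(-1, 3), j)) = Mul(-1, j))
Function('Q')(c, m) = 0 (Function('Q')(c, m) = Add(Mul(-1, m), m) = 0)
Function('G')(M) = Add(6, M) (Function('G')(M) = Add(4, Add(M, 2)) = Add(4, Add(2, M)) = Add(6, M))
Pow(Function('G')(Function('Q')(-4, -4)), 3) = Pow(Add(6, 0), 3) = Pow(6, 3) = 216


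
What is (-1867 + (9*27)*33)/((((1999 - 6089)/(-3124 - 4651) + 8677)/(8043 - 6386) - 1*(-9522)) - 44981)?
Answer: -1981432315/11418925864 ≈ -0.17352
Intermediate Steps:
(-1867 + (9*27)*33)/((((1999 - 6089)/(-3124 - 4651) + 8677)/(8043 - 6386) - 1*(-9522)) - 44981) = (-1867 + 243*33)/(((-4090/(-7775) + 8677)/1657 + 9522) - 44981) = (-1867 + 8019)/(((-4090*(-1/7775) + 8677)*(1/1657) + 9522) - 44981) = 6152/(((818/1555 + 8677)*(1/1657) + 9522) - 44981) = 6152/(((13493553/1555)*(1/1657) + 9522) - 44981) = 6152/((13493553/2576635 + 9522) - 44981) = 6152/(24548212023/2576635 - 44981) = 6152/(-91351406912/2576635) = 6152*(-2576635/91351406912) = -1981432315/11418925864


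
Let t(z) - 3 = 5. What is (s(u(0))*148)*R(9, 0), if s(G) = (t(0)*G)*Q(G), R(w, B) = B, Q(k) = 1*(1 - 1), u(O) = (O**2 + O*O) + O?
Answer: 0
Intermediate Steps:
t(z) = 8 (t(z) = 3 + 5 = 8)
u(O) = O + 2*O**2 (u(O) = (O**2 + O**2) + O = 2*O**2 + O = O + 2*O**2)
Q(k) = 0 (Q(k) = 1*0 = 0)
s(G) = 0 (s(G) = (8*G)*0 = 0)
(s(u(0))*148)*R(9, 0) = (0*148)*0 = 0*0 = 0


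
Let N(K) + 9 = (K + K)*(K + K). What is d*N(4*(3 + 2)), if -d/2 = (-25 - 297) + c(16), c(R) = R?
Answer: 973692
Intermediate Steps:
d = 612 (d = -2*((-25 - 297) + 16) = -2*(-322 + 16) = -2*(-306) = 612)
N(K) = -9 + 4*K² (N(K) = -9 + (K + K)*(K + K) = -9 + (2*K)*(2*K) = -9 + 4*K²)
d*N(4*(3 + 2)) = 612*(-9 + 4*(4*(3 + 2))²) = 612*(-9 + 4*(4*5)²) = 612*(-9 + 4*20²) = 612*(-9 + 4*400) = 612*(-9 + 1600) = 612*1591 = 973692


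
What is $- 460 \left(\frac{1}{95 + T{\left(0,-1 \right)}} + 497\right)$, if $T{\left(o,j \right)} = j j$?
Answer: $- \frac{5486995}{24} \approx -2.2862 \cdot 10^{5}$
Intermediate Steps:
$T{\left(o,j \right)} = j^{2}$
$- 460 \left(\frac{1}{95 + T{\left(0,-1 \right)}} + 497\right) = - 460 \left(\frac{1}{95 + \left(-1\right)^{2}} + 497\right) = - 460 \left(\frac{1}{95 + 1} + 497\right) = - 460 \left(\frac{1}{96} + 497\right) = \left(-460\right) \frac{47713}{96} = - \frac{5486995}{24}$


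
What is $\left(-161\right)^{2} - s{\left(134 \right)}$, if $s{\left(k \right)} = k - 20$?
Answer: $25807$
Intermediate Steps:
$s{\left(k \right)} = -20 + k$ ($s{\left(k \right)} = k - 20 = -20 + k$)
$\left(-161\right)^{2} - s{\left(134 \right)} = \left(-161\right)^{2} - \left(-20 + 134\right) = 25921 - 114 = 25807$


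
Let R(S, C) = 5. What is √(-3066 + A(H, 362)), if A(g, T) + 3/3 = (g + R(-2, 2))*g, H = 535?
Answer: √285833 ≈ 534.63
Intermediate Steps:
A(g, T) = -1 + g*(5 + g) (A(g, T) = -1 + (g + 5)*g = -1 + (5 + g)*g = -1 + g*(5 + g))
√(-3066 + A(H, 362)) = √(-3066 + (-1 + 535² + 5*535)) = √(-3066 + (-1 + 286225 + 2675)) = √(-3066 + 288899) = √285833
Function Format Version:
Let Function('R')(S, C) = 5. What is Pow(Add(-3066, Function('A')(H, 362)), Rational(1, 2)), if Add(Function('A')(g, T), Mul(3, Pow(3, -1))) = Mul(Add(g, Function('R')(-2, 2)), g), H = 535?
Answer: Pow(285833, Rational(1, 2)) ≈ 534.63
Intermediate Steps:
Function('A')(g, T) = Add(-1, Mul(g, Add(5, g))) (Function('A')(g, T) = Add(-1, Mul(Add(g, 5), g)) = Add(-1, Mul(Add(5, g), g)) = Add(-1, Mul(g, Add(5, g))))
Pow(Add(-3066, Function('A')(H, 362)), Rational(1, 2)) = Pow(Add(-3066, Add(-1, Pow(535, 2), Mul(5, 535))), Rational(1, 2)) = Pow(Add(-3066, Add(-1, 286225, 2675)), Rational(1, 2)) = Pow(Add(-3066, 288899), Rational(1, 2)) = Pow(285833, Rational(1, 2))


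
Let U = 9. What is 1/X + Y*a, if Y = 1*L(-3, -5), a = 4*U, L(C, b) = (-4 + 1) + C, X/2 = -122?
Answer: -52705/244 ≈ -216.00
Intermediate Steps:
X = -244 (X = 2*(-122) = -244)
L(C, b) = -3 + C
a = 36 (a = 4*9 = 36)
Y = -6 (Y = 1*(-3 - 3) = 1*(-6) = -6)
1/X + Y*a = 1/(-244) - 6*36 = -1/244 - 216 = -52705/244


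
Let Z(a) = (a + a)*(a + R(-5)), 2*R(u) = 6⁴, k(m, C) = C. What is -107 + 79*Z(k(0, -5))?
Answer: -508077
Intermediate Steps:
R(u) = 648 (R(u) = (½)*6⁴ = (½)*1296 = 648)
Z(a) = 2*a*(648 + a) (Z(a) = (a + a)*(a + 648) = (2*a)*(648 + a) = 2*a*(648 + a))
-107 + 79*Z(k(0, -5)) = -107 + 79*(2*(-5)*(648 - 5)) = -107 + 79*(2*(-5)*643) = -107 + 79*(-6430) = -107 - 507970 = -508077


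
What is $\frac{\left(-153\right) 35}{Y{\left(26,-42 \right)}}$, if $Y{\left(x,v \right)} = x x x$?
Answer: $- \frac{5355}{17576} \approx -0.30468$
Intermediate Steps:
$Y{\left(x,v \right)} = x^{3}$ ($Y{\left(x,v \right)} = x^{2} x = x^{3}$)
$\frac{\left(-153\right) 35}{Y{\left(26,-42 \right)}} = \frac{\left(-153\right) 35}{26^{3}} = - \frac{5355}{17576}$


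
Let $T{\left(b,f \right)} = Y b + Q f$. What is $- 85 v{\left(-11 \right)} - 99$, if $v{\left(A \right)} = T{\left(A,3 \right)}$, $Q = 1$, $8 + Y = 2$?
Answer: $-5964$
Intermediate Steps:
$Y = -6$ ($Y = -8 + 2 = -6$)
$T{\left(b,f \right)} = f - 6 b$ ($T{\left(b,f \right)} = - 6 b + 1 f = - 6 b + f = f - 6 b$)
$v{\left(A \right)} = 3 - 6 A$
$- 85 v{\left(-11 \right)} - 99 = - 85 \left(3 - -66\right) - 99 = - 85 \left(3 + 66\right) - 99 = \left(-85\right) 69 - 99 = -5865 - 99 = -5964$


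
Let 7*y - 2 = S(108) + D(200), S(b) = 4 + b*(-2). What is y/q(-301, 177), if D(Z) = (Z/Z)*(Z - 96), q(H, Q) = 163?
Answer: -106/1141 ≈ -0.092901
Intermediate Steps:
S(b) = 4 - 2*b
D(Z) = -96 + Z (D(Z) = 1*(-96 + Z) = -96 + Z)
y = -106/7 (y = 2/7 + ((4 - 2*108) + (-96 + 200))/7 = 2/7 + ((4 - 216) + 104)/7 = 2/7 + (-212 + 104)/7 = 2/7 + (⅐)*(-108) = 2/7 - 108/7 = -106/7 ≈ -15.143)
y/q(-301, 177) = -106/7/163 = -106/7*1/163 = -106/1141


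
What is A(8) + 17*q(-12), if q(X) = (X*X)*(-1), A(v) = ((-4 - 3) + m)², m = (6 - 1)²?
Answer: -2124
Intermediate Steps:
m = 25 (m = 5² = 25)
A(v) = 324 (A(v) = ((-4 - 3) + 25)² = (-7 + 25)² = 18² = 324)
q(X) = -X² (q(X) = X²*(-1) = -X²)
A(8) + 17*q(-12) = 324 + 17*(-1*(-12)²) = 324 + 17*(-1*144) = 324 + 17*(-144) = 324 - 2448 = -2124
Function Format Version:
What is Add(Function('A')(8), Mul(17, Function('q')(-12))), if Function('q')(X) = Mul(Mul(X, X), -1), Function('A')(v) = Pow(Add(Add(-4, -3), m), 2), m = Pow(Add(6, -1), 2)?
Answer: -2124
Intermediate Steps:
m = 25 (m = Pow(5, 2) = 25)
Function('A')(v) = 324 (Function('A')(v) = Pow(Add(Add(-4, -3), 25), 2) = Pow(Add(-7, 25), 2) = Pow(18, 2) = 324)
Function('q')(X) = Mul(-1, Pow(X, 2)) (Function('q')(X) = Mul(Pow(X, 2), -1) = Mul(-1, Pow(X, 2)))
Add(Function('A')(8), Mul(17, Function('q')(-12))) = Add(324, Mul(17, Mul(-1, Pow(-12, 2)))) = Add(324, Mul(17, Mul(-1, 144))) = Add(324, Mul(17, -144)) = Add(324, -2448) = -2124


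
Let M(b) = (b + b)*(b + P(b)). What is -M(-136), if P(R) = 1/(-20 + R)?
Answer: -1442756/39 ≈ -36994.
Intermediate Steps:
M(b) = 2*b*(b + 1/(-20 + b)) (M(b) = (b + b)*(b + 1/(-20 + b)) = (2*b)*(b + 1/(-20 + b)) = 2*b*(b + 1/(-20 + b)))
-M(-136) = -2*(-136)*(1 - 136*(-20 - 136))/(-20 - 136) = -2*(-136)*(1 - 136*(-156))/(-156) = -2*(-136)*(-1)*(1 + 21216)/156 = -2*(-136)*(-1)*21217/156 = -1*1442756/39 = -1442756/39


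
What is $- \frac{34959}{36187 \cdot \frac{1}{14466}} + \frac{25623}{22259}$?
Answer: $- \frac{11255825124045}{805486433} \approx -13974.0$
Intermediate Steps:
$- \frac{34959}{36187 \cdot \frac{1}{14466}} + \frac{25623}{22259} = - \frac{34959}{36187 \cdot \frac{1}{14466}} + 25623 \cdot \frac{1}{22259} = - \frac{34959}{\frac{36187}{14466}} + \frac{25623}{22259} = \left(-34959\right) \frac{14466}{36187} + \frac{25623}{22259} = - \frac{505716894}{36187} + \frac{25623}{22259} = - \frac{11255825124045}{805486433}$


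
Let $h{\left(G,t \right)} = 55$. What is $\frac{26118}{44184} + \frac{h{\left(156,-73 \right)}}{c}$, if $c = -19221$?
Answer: $\frac{83263993}{141543444} \approx 0.58826$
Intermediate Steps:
$\frac{26118}{44184} + \frac{h{\left(156,-73 \right)}}{c} = \frac{26118}{44184} + \frac{55}{-19221} = 26118 \cdot \frac{1}{44184} + 55 \left(- \frac{1}{19221}\right) = \frac{4353}{7364} - \frac{55}{19221} = \frac{83263993}{141543444}$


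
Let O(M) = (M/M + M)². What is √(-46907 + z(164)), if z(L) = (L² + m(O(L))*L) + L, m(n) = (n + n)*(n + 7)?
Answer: √243176293753 ≈ 4.9313e+5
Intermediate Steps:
O(M) = (1 + M)²
m(n) = 2*n*(7 + n) (m(n) = (2*n)*(7 + n) = 2*n*(7 + n))
z(L) = L + L² + 2*L*(1 + L)²*(7 + (1 + L)²) (z(L) = (L² + (2*(1 + L)²*(7 + (1 + L)²))*L) + L = (L² + 2*L*(1 + L)²*(7 + (1 + L)²)) + L = L + L² + 2*L*(1 + L)²*(7 + (1 + L)²))
√(-46907 + z(164)) = √(-46907 + 164*(1 + 164 + 2*(1 + 164)²*(7 + (1 + 164)²))) = √(-46907 + 164*(1 + 164 + 2*165²*(7 + 165²))) = √(-46907 + 164*(1 + 164 + 2*27225*(7 + 27225))) = √(-46907 + 164*(1 + 164 + 2*27225*27232)) = √(-46907 + 164*(1 + 164 + 1482782400)) = √(-46907 + 164*1482782565) = √(-46907 + 243176340660) = √243176293753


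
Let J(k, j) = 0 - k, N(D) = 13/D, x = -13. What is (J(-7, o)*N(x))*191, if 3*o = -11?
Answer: -1337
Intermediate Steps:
o = -11/3 (o = (⅓)*(-11) = -11/3 ≈ -3.6667)
J(k, j) = -k
(J(-7, o)*N(x))*191 = ((-1*(-7))*(13/(-13)))*191 = (7*(13*(-1/13)))*191 = (7*(-1))*191 = -7*191 = -1337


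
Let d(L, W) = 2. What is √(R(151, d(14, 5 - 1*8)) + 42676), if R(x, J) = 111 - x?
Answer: 2*√10659 ≈ 206.48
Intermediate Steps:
√(R(151, d(14, 5 - 1*8)) + 42676) = √((111 - 1*151) + 42676) = √((111 - 151) + 42676) = √(-40 + 42676) = √42636 = 2*√10659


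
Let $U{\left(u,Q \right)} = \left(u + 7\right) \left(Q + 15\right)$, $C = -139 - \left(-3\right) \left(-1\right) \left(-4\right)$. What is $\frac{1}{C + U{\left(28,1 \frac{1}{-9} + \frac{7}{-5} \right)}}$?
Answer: $\frac{9}{3106} \approx 0.0028976$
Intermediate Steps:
$C = -127$ ($C = -139 - 3 \left(-4\right) = -139 - -12 = -139 + 12 = -127$)
$U{\left(u,Q \right)} = \left(7 + u\right) \left(15 + Q\right)$
$\frac{1}{C + U{\left(28,1 \frac{1}{-9} + \frac{7}{-5} \right)}} = \frac{1}{-127 + \left(105 + 7 \left(1 \frac{1}{-9} + \frac{7}{-5}\right) + 15 \cdot 28 + \left(1 \frac{1}{-9} + \frac{7}{-5}\right) 28\right)} = \frac{1}{-127 + \left(105 + 7 \left(1 \left(- \frac{1}{9}\right) + 7 \left(- \frac{1}{5}\right)\right) + 420 + \left(1 \left(- \frac{1}{9}\right) + 7 \left(- \frac{1}{5}\right)\right) 28\right)} = \frac{1}{-127 + \left(105 + 7 \left(- \frac{1}{9} - \frac{7}{5}\right) + 420 + \left(- \frac{1}{9} - \frac{7}{5}\right) 28\right)} = \frac{1}{-127 + \left(105 + 7 \left(- \frac{68}{45}\right) + 420 - \frac{1904}{45}\right)} = \frac{1}{-127 + \left(105 - \frac{476}{45} + 420 - \frac{1904}{45}\right)} = \frac{1}{-127 + \frac{4249}{9}} = \frac{1}{\frac{3106}{9}} = \frac{9}{3106}$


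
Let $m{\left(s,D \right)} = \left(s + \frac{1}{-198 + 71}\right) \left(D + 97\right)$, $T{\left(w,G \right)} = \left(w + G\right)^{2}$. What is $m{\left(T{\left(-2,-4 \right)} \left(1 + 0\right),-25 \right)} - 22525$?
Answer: $- \frac{2531563}{127} \approx -19934.0$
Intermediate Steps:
$T{\left(w,G \right)} = \left(G + w\right)^{2}$
$m{\left(s,D \right)} = \left(97 + D\right) \left(- \frac{1}{127} + s\right)$ ($m{\left(s,D \right)} = \left(s + \frac{1}{-127}\right) \left(97 + D\right) = \left(s - \frac{1}{127}\right) \left(97 + D\right) = \left(- \frac{1}{127} + s\right) \left(97 + D\right) = \left(97 + D\right) \left(- \frac{1}{127} + s\right)$)
$m{\left(T{\left(-2,-4 \right)} \left(1 + 0\right),-25 \right)} - 22525 = \left(- \frac{97}{127} + 97 \left(-4 - 2\right)^{2} \left(1 + 0\right) - - \frac{25}{127} - 25 \left(-4 - 2\right)^{2} \left(1 + 0\right)\right) - 22525 = \left(- \frac{97}{127} + 97 \left(-6\right)^{2} \cdot 1 + \frac{25}{127} - 25 \left(-6\right)^{2} \cdot 1\right) - 22525 = \left(- \frac{97}{127} + 97 \cdot 36 \cdot 1 + \frac{25}{127} - 25 \cdot 36 \cdot 1\right) - 22525 = \left(- \frac{97}{127} + 97 \cdot 36 + \frac{25}{127} - 900\right) - 22525 = \left(- \frac{97}{127} + 3492 + \frac{25}{127} - 900\right) - 22525 = \frac{329112}{127} - 22525 = - \frac{2531563}{127}$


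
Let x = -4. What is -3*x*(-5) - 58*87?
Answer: -5106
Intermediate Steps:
-3*x*(-5) - 58*87 = -3*(-4)*(-5) - 58*87 = 12*(-5) - 5046 = -60 - 5046 = -5106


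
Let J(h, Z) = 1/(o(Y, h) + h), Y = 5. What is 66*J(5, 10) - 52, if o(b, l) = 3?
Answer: -175/4 ≈ -43.750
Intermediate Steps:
J(h, Z) = 1/(3 + h)
66*J(5, 10) - 52 = 66/(3 + 5) - 52 = 66/8 - 52 = 66*(⅛) - 52 = 33/4 - 52 = -175/4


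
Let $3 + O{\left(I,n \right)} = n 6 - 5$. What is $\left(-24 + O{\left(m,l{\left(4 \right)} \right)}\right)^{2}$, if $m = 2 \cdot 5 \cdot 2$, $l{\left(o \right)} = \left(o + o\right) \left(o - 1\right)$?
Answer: $12544$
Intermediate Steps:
$l{\left(o \right)} = 2 o \left(-1 + o\right)$
$m = 20$ ($m = 2 \cdot 10 = 20$)
$O{\left(I,n \right)} = -8 + 6 n$ ($O{\left(I,n \right)} = -3 + \left(n 6 - 5\right) = -3 + \left(6 n - 5\right) = -3 + \left(-5 + 6 n\right) = -8 + 6 n$)
$\left(-24 + O{\left(m,l{\left(4 \right)} \right)}\right)^{2} = \left(-24 - \left(8 - 6 \cdot 2 \cdot 4 \left(-1 + 4\right)\right)\right)^{2} = \left(-24 - \left(8 - 6 \cdot 2 \cdot 4 \cdot 3\right)\right)^{2} = \left(-24 + \left(-8 + 6 \cdot 24\right)\right)^{2} = \left(-24 + \left(-8 + 144\right)\right)^{2} = \left(-24 + 136\right)^{2} = 112^{2} = 12544$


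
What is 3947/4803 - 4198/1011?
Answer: -1796953/539537 ≈ -3.3305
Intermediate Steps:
3947/4803 - 4198/1011 = -1796953/539537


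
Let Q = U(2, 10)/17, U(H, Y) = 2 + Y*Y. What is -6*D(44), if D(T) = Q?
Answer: -36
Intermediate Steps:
U(H, Y) = 2 + Y²
Q = 6 (Q = (2 + 10²)/17 = (2 + 100)*(1/17) = 102*(1/17) = 6)
D(T) = 6
-6*D(44) = -6*6 = -36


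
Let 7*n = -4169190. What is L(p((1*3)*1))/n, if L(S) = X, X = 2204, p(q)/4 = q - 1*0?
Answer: -7714/2084595 ≈ -0.0037005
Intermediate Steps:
p(q) = 4*q (p(q) = 4*(q - 1*0) = 4*(q + 0) = 4*q)
L(S) = 2204
n = -4169190/7 (n = (1/7)*(-4169190) = -4169190/7 ≈ -5.9560e+5)
L(p((1*3)*1))/n = 2204/(-4169190/7) = 2204*(-7/4169190) = -7714/2084595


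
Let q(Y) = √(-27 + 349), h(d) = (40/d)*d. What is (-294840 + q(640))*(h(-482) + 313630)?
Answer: -92482462800 + 313670*√322 ≈ -9.2477e+10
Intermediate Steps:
h(d) = 40
q(Y) = √322
(-294840 + q(640))*(h(-482) + 313630) = (-294840 + √322)*(40 + 313630) = (-294840 + √322)*313670 = -92482462800 + 313670*√322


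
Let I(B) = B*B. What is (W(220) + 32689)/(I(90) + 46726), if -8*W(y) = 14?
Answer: 130749/219304 ≈ 0.59620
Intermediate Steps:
W(y) = -7/4 (W(y) = -1/8*14 = -7/4)
I(B) = B**2
(W(220) + 32689)/(I(90) + 46726) = (-7/4 + 32689)/(90**2 + 46726) = 130749/(4*(8100 + 46726)) = (130749/4)/54826 = (130749/4)*(1/54826) = 130749/219304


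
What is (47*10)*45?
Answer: 21150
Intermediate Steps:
(47*10)*45 = 470*45 = 21150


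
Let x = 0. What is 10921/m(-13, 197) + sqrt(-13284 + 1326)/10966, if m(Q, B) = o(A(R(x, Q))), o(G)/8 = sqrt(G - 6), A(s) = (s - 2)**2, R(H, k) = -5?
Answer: 10921*sqrt(43)/344 + I*sqrt(11958)/10966 ≈ 208.18 + 0.009972*I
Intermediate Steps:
A(s) = (-2 + s)**2
o(G) = 8*sqrt(-6 + G) (o(G) = 8*sqrt(G - 6) = 8*sqrt(-6 + G))
m(Q, B) = 8*sqrt(43) (m(Q, B) = 8*sqrt(-6 + (-2 - 5)**2) = 8*sqrt(-6 + (-7)**2) = 8*sqrt(-6 + 49) = 8*sqrt(43))
10921/m(-13, 197) + sqrt(-13284 + 1326)/10966 = 10921/((8*sqrt(43))) + sqrt(-13284 + 1326)/10966 = 10921*(sqrt(43)/344) + sqrt(-11958)*(1/10966) = 10921*sqrt(43)/344 + (I*sqrt(11958))*(1/10966) = 10921*sqrt(43)/344 + I*sqrt(11958)/10966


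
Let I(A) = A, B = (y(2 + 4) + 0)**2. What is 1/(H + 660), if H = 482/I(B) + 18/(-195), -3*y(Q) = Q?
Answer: 130/101453 ≈ 0.0012814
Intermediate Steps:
y(Q) = -Q/3
B = 4 (B = (-(2 + 4)/3 + 0)**2 = (-1/3*6 + 0)**2 = (-2 + 0)**2 = (-2)**2 = 4)
H = 15653/130 (H = 482/4 + 18/(-195) = 482*(1/4) + 18*(-1/195) = 241/2 - 6/65 = 15653/130 ≈ 120.41)
1/(H + 660) = 1/(15653/130 + 660) = 1/(101453/130) = 130/101453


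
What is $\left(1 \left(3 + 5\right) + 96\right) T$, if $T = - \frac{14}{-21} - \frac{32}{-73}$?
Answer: $\frac{25168}{219} \approx 114.92$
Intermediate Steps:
$T = \frac{242}{219}$ ($T = \left(-14\right) \left(- \frac{1}{21}\right) - - \frac{32}{73} = \frac{2}{3} + \frac{32}{73} = \frac{242}{219} \approx 1.105$)
$\left(1 \left(3 + 5\right) + 96\right) T = \left(1 \left(3 + 5\right) + 96\right) \frac{242}{219} = \left(1 \cdot 8 + 96\right) \frac{242}{219} = \left(8 + 96\right) \frac{242}{219} = 104 \cdot \frac{242}{219} = \frac{25168}{219}$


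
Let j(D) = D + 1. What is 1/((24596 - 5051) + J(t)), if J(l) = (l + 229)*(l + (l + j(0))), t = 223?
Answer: 1/221589 ≈ 4.5129e-6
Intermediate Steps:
j(D) = 1 + D
J(l) = (1 + 2*l)*(229 + l) (J(l) = (l + 229)*(l + (l + (1 + 0))) = (229 + l)*(l + (l + 1)) = (229 + l)*(l + (1 + l)) = (229 + l)*(1 + 2*l) = (1 + 2*l)*(229 + l))
1/((24596 - 5051) + J(t)) = 1/((24596 - 5051) + (229 + 2*223² + 459*223)) = 1/(19545 + (229 + 2*49729 + 102357)) = 1/(19545 + (229 + 99458 + 102357)) = 1/(19545 + 202044) = 1/221589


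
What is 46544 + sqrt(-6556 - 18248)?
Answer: 46544 + 6*I*sqrt(689) ≈ 46544.0 + 157.49*I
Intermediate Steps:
46544 + sqrt(-6556 - 18248) = 46544 + sqrt(-24804) = 46544 + 6*I*sqrt(689)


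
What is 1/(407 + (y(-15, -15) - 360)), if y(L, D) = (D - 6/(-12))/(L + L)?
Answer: 60/2849 ≈ 0.021060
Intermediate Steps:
y(L, D) = (½ + D)/(2*L) (y(L, D) = (D - 6*(-1/12))/((2*L)) = (D + ½)*(1/(2*L)) = (½ + D)*(1/(2*L)) = (½ + D)/(2*L))
1/(407 + (y(-15, -15) - 360)) = 1/(407 + ((¼)*(1 + 2*(-15))/(-15) - 360)) = 1/(407 + ((¼)*(-1/15)*(1 - 30) - 360)) = 1/(407 + ((¼)*(-1/15)*(-29) - 360)) = 1/(407 + (29/60 - 360)) = 1/(407 - 21571/60) = 1/(2849/60) = 60/2849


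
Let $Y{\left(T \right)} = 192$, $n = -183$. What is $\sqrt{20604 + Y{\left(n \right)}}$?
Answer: $2 \sqrt{5199} \approx 144.21$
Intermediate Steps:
$\sqrt{20604 + Y{\left(n \right)}} = \sqrt{20604 + 192} = \sqrt{20796} = 2 \sqrt{5199}$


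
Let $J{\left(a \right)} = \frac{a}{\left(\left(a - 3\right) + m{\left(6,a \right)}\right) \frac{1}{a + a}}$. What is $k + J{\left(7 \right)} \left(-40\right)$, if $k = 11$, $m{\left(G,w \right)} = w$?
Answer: $- \frac{3799}{11} \approx -345.36$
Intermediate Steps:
$J{\left(a \right)} = \frac{2 a^{2}}{-3 + 2 a}$ ($J{\left(a \right)} = \frac{a}{\left(\left(a - 3\right) + a\right) \frac{1}{a + a}} = \frac{a}{\left(\left(a - 3\right) + a\right) \frac{1}{2 a}} = \frac{a}{\left(\left(-3 + a\right) + a\right) \frac{1}{2 a}} = \frac{a}{\left(-3 + 2 a\right) \frac{1}{2 a}} = \frac{a}{\frac{1}{2} \frac{1}{a} \left(-3 + 2 a\right)} = a \frac{2 a}{-3 + 2 a} = \frac{2 a^{2}}{-3 + 2 a}$)
$k + J{\left(7 \right)} \left(-40\right) = 11 + \frac{2 \cdot 7^{2}}{-3 + 2 \cdot 7} \left(-40\right) = 11 + 2 \cdot 49 \frac{1}{-3 + 14} \left(-40\right) = 11 + 2 \cdot 49 \cdot \frac{1}{11} \left(-40\right) = 11 + \frac{98}{11} \left(-40\right) = 11 - \frac{3920}{11} = - \frac{3799}{11}$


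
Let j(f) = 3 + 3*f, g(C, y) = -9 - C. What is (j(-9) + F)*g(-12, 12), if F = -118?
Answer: -426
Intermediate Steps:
(j(-9) + F)*g(-12, 12) = ((3 + 3*(-9)) - 118)*(-9 - 1*(-12)) = ((3 - 27) - 118)*(-9 + 12) = (-24 - 118)*3 = -142*3 = -426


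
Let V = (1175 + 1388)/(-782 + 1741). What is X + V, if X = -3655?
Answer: -3502582/959 ≈ -3652.3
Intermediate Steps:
V = 2563/959 ≈ 2.6726
X + V = -3655 + 2563/959 = -3502582/959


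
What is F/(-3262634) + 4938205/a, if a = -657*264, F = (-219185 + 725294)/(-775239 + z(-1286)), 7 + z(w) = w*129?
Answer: -236925457587103937/8321697257499945 ≈ -28.471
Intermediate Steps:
z(w) = -7 + 129*w (z(w) = -7 + w*129 = -7 + 129*w)
F = -506109/941140 (F = (-219185 + 725294)/(-775239 + (-7 + 129*(-1286))) = 506109/(-775239 + (-7 - 165894)) = 506109/(-775239 - 165901) = 506109/(-941140) = 506109*(-1/941140) = -506109/941140 ≈ -0.53776)
a = -173448
F/(-3262634) + 4938205/a = -506109/941140/(-3262634) + 4938205/(-173448) = -506109/941140*(-1/3262634) + 4938205*(-1/173448) = 506109/3070595362760 - 4938205/173448 = -236925457587103937/8321697257499945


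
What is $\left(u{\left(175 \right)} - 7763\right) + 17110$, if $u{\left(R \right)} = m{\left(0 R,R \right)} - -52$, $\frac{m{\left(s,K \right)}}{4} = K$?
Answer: $10099$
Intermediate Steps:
$m{\left(s,K \right)} = 4 K$
$u{\left(R \right)} = 52 + 4 R$ ($u{\left(R \right)} = 4 R - -52 = 4 R + 52 = 52 + 4 R$)
$\left(u{\left(175 \right)} - 7763\right) + 17110 = \left(\left(52 + 4 \cdot 175\right) - 7763\right) + 17110 = \left(\left(52 + 700\right) - 7763\right) + 17110 = \left(752 - 7763\right) + 17110 = -7011 + 17110 = 10099$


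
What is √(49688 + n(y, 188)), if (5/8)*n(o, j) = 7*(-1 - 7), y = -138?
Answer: 2*√309990/5 ≈ 222.71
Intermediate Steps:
n(o, j) = -448/5 (n(o, j) = 8*(7*(-1 - 7))/5 = 8*(7*(-8))/5 = (8/5)*(-56) = -448/5)
√(49688 + n(y, 188)) = √(49688 - 448/5) = √(247992/5) = 2*√309990/5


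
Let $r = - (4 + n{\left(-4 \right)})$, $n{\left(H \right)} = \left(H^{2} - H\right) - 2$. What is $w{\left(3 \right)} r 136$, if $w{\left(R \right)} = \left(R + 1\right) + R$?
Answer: $-20944$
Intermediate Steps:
$w{\left(R \right)} = 1 + 2 R$ ($w{\left(R \right)} = \left(1 + R\right) + R = 1 + 2 R$)
$n{\left(H \right)} = -2 + H^{2} - H$
$r = -22$ ($r = - (4 - \left(-2 - 16\right)) = - (4 + \left(-2 + 16 + 4\right)) = - (4 + 18) = \left(-1\right) 22 = -22$)
$w{\left(3 \right)} r 136 = \left(1 + 2 \cdot 3\right) \left(-22\right) 136 = \left(1 + 6\right) \left(-22\right) 136 = 7 \left(-22\right) 136 = \left(-154\right) 136 = -20944$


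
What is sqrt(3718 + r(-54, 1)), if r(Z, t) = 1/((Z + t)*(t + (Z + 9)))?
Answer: 277*sqrt(65879)/1166 ≈ 60.975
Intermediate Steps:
r(Z, t) = 1/((Z + t)*(9 + Z + t)) (r(Z, t) = 1/((Z + t)*(t + (9 + Z))) = 1/((Z + t)*(9 + Z + t)))
sqrt(3718 + r(-54, 1)) = sqrt(3718 + 1/((-54)**2 + 1**2 + 9*(-54) + 9*1 + 2*(-54)*1)) = sqrt(3718 + 1/(2916 + 1 - 486 + 9 - 108)) = sqrt(3718 + 1/2332) = sqrt(8670377/2332) = 277*sqrt(65879)/1166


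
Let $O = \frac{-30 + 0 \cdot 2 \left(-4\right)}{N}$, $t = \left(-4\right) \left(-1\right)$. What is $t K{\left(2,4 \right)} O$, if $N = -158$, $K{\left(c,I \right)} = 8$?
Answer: $\frac{480}{79} \approx 6.076$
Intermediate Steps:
$t = 4$
$O = \frac{15}{79}$ ($O = \frac{-30 + 0 \cdot 2 \left(-4\right)}{-158} = \left(-30 + 0 \left(-4\right)\right) \left(- \frac{1}{158}\right) = \left(-30 + 0\right) \left(- \frac{1}{158}\right) = \left(-30\right) \left(- \frac{1}{158}\right) = \frac{15}{79} \approx 0.18987$)
$t K{\left(2,4 \right)} O = 4 \cdot 8 \cdot \frac{15}{79} = 32 \cdot \frac{15}{79} = \frac{480}{79}$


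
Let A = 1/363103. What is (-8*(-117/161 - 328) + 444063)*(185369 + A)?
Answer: 4840628861521060344/58459583 ≈ 8.2803e+10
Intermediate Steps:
A = 1/363103 ≈ 2.7540e-6
(-8*(-117/161 - 328) + 444063)*(185369 + A) = (-8*(-117/161 - 328) + 444063)*(185369 + 1/363103) = (-8*(-117*1/161 - 328) + 444063)*(67308040008/363103) = (-8*(-117/161 - 328) + 444063)*(67308040008/363103) = (-8*(-52925/161) + 444063)*(67308040008/363103) = (423400/161 + 444063)*(67308040008/363103) = (71917543/161)*(67308040008/363103) = 4840628861521060344/58459583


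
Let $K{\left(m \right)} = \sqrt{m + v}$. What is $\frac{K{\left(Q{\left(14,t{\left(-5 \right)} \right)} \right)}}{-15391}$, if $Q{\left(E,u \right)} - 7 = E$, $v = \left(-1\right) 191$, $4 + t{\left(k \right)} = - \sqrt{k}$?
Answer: $- \frac{i \sqrt{170}}{15391} \approx - 0.00084714 i$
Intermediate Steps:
$t{\left(k \right)} = -4 - \sqrt{k}$
$v = -191$
$Q{\left(E,u \right)} = 7 + E$
$K{\left(m \right)} = \sqrt{-191 + m}$ ($K{\left(m \right)} = \sqrt{m - 191} = \sqrt{-191 + m}$)
$\frac{K{\left(Q{\left(14,t{\left(-5 \right)} \right)} \right)}}{-15391} = \frac{\sqrt{-191 + \left(7 + 14\right)}}{-15391} = \sqrt{-191 + 21} \left(- \frac{1}{15391}\right) = \sqrt{-170} \left(- \frac{1}{15391}\right) = i \sqrt{170} \left(- \frac{1}{15391}\right) = - \frac{i \sqrt{170}}{15391}$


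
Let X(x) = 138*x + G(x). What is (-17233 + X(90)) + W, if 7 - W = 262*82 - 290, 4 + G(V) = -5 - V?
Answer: -26099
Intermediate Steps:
G(V) = -9 - V (G(V) = -4 + (-5 - V) = -9 - V)
X(x) = -9 + 137*x (X(x) = 138*x + (-9 - x) = -9 + 137*x)
W = -21187 (W = 7 - (262*82 - 290) = 7 - (21484 - 290) = 7 - 1*21194 = 7 - 21194 = -21187)
(-17233 + X(90)) + W = (-17233 + (-9 + 137*90)) - 21187 = (-17233 + (-9 + 12330)) - 21187 = (-17233 + 12321) - 21187 = -4912 - 21187 = -26099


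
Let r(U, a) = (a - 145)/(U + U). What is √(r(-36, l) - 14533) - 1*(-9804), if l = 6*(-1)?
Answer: 9804 + 5*I*√83698/12 ≈ 9804.0 + 120.54*I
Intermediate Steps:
l = -6
r(U, a) = (-145 + a)/(2*U) (r(U, a) = (-145 + a)/((2*U)) = (-145 + a)*(1/(2*U)) = (-145 + a)/(2*U))
√(r(-36, l) - 14533) - 1*(-9804) = √((½)*(-145 - 6)/(-36) - 14533) - 1*(-9804) = √((½)*(-1/36)*(-151) - 14533) + 9804 = √(151/72 - 14533) + 9804 = √(-1046225/72) + 9804 = 5*I*√83698/12 + 9804 = 9804 + 5*I*√83698/12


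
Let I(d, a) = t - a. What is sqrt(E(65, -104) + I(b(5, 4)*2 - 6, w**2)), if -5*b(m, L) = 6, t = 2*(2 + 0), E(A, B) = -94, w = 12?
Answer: 3*I*sqrt(26) ≈ 15.297*I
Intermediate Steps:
t = 4 (t = 2*2 = 4)
b(m, L) = -6/5 (b(m, L) = -1/5*6 = -6/5)
I(d, a) = 4 - a
sqrt(E(65, -104) + I(b(5, 4)*2 - 6, w**2)) = sqrt(-94 + (4 - 1*12**2)) = sqrt(-94 + (4 - 1*144)) = sqrt(-94 + (4 - 144)) = sqrt(-94 - 140) = sqrt(-234) = 3*I*sqrt(26)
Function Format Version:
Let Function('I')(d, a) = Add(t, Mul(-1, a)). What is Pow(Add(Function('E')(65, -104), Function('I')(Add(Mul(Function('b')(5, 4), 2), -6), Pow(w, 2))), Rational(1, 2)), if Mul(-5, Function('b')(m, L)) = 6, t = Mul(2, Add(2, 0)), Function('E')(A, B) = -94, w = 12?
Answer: Mul(3, I, Pow(26, Rational(1, 2))) ≈ Mul(15.297, I)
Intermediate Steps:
t = 4 (t = Mul(2, 2) = 4)
Function('b')(m, L) = Rational(-6, 5) (Function('b')(m, L) = Mul(Rational(-1, 5), 6) = Rational(-6, 5))
Function('I')(d, a) = Add(4, Mul(-1, a))
Pow(Add(Function('E')(65, -104), Function('I')(Add(Mul(Function('b')(5, 4), 2), -6), Pow(w, 2))), Rational(1, 2)) = Pow(Add(-94, Add(4, Mul(-1, Pow(12, 2)))), Rational(1, 2)) = Pow(Add(-94, Add(4, Mul(-1, 144))), Rational(1, 2)) = Pow(Add(-94, Add(4, -144)), Rational(1, 2)) = Pow(Add(-94, -140), Rational(1, 2)) = Pow(-234, Rational(1, 2)) = Mul(3, I, Pow(26, Rational(1, 2)))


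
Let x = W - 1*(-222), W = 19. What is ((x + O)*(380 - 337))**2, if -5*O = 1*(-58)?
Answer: 2949467481/25 ≈ 1.1798e+8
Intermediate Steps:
O = 58/5 (O = -(-58)/5 = -1/5*(-58) = 58/5 ≈ 11.600)
x = 241 (x = 19 - 1*(-222) = 19 + 222 = 241)
((x + O)*(380 - 337))**2 = ((241 + 58/5)*(380 - 337))**2 = ((1263/5)*43)**2 = (54309/5)**2 = 2949467481/25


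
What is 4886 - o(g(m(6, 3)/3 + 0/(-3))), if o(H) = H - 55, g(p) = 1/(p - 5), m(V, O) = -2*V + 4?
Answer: 113646/23 ≈ 4941.1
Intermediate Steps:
m(V, O) = 4 - 2*V
g(p) = 1/(-5 + p)
o(H) = -55 + H
4886 - o(g(m(6, 3)/3 + 0/(-3))) = 4886 - (-55 + 1/(-5 + ((4 - 2*6)/3 + 0/(-3)))) = 4886 - (-55 + 1/(-5 + ((4 - 12)*(⅓) + 0*(-⅓)))) = 4886 - (-55 + 1/(-5 + (-8*⅓ + 0))) = 4886 - (-55 + 1/(-5 + (-8/3 + 0))) = 4886 - (-55 + 1/(-5 - 8/3)) = 4886 - (-55 + 1/(-23/3)) = 4886 - (-55 - 3/23) = 4886 - 1*(-1268/23) = 4886 + 1268/23 = 113646/23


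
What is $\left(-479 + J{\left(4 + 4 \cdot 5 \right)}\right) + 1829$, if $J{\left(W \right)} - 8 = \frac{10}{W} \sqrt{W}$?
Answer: $1358 + \frac{5 \sqrt{6}}{6} \approx 1360.0$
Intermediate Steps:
$J{\left(W \right)} = 8 + \frac{10}{\sqrt{W}}$ ($J{\left(W \right)} = 8 + \frac{10}{W} \sqrt{W} = 8 + \frac{10}{\sqrt{W}}$)
$\left(-479 + J{\left(4 + 4 \cdot 5 \right)}\right) + 1829 = \left(-479 + \left(8 + \frac{10}{\sqrt{4 + 4 \cdot 5}}\right)\right) + 1829 = \left(-479 + \left(8 + \frac{10}{\sqrt{4 + 20}}\right)\right) + 1829 = \left(-479 + \left(8 + \frac{10}{2 \sqrt{6}}\right)\right) + 1829 = \left(-479 + \left(8 + 10 \frac{\sqrt{6}}{12}\right)\right) + 1829 = \left(-479 + \left(8 + \frac{5 \sqrt{6}}{6}\right)\right) + 1829 = \left(-471 + \frac{5 \sqrt{6}}{6}\right) + 1829 = 1358 + \frac{5 \sqrt{6}}{6}$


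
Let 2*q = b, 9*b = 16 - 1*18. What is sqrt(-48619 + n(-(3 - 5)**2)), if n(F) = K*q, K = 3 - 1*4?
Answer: 7*I*sqrt(8930)/3 ≈ 220.5*I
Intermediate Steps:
K = -1 (K = 3 - 4 = -1)
b = -2/9 (b = (16 - 1*18)/9 = (16 - 18)/9 = (1/9)*(-2) = -2/9 ≈ -0.22222)
q = -1/9 (q = (1/2)*(-2/9) = -1/9 ≈ -0.11111)
n(F) = 1/9 (n(F) = -1*(-1/9) = 1/9)
sqrt(-48619 + n(-(3 - 5)**2)) = sqrt(-48619 + 1/9) = sqrt(-437570/9) = 7*I*sqrt(8930)/3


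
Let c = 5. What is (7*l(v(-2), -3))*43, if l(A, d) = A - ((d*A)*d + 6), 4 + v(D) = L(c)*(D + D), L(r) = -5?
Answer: -40334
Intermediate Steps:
v(D) = -4 - 10*D (v(D) = -4 - 5*(D + D) = -4 - 10*D)
l(A, d) = -6 + A - A*d**2 (l(A, d) = A - ((A*d)*d + 6) = A - (A*d**2 + 6) = A - (6 + A*d**2) = A + (-6 - A*d**2) = -6 + A - A*d**2)
(7*l(v(-2), -3))*43 = (7*(-6 + (-4 - 10*(-2)) - 1*(-4 - 10*(-2))*(-3)**2))*43 = (7*(-6 + (-4 + 20) - 1*(-4 + 20)*9))*43 = (7*(-6 + 16 - 1*16*9))*43 = (7*(-6 + 16 - 144))*43 = (7*(-134))*43 = -938*43 = -40334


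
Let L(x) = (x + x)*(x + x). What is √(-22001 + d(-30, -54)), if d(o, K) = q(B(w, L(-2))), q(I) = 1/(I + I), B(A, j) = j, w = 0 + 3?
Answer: I*√1408062/8 ≈ 148.33*I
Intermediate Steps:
L(x) = 4*x² (L(x) = (2*x)*(2*x) = 4*x²)
w = 3
q(I) = 1/(2*I)
d(o, K) = 1/32 (d(o, K) = 1/(2*((4*(-2)²))) = 1/(2*((4*4))) = (½)/16 = (½)*(1/16) = 1/32)
√(-22001 + d(-30, -54)) = √(-22001 + 1/32) = √(-704031/32) = I*√1408062/8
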